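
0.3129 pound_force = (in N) 1.392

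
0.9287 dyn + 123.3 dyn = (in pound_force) 0.0002793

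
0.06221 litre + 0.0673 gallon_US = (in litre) 0.317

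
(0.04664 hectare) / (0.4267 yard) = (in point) 3.388e+06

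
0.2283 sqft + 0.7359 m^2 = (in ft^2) 8.149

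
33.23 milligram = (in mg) 33.23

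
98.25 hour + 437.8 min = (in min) 6333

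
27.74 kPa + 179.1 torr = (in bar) 0.5162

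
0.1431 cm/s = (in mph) 0.003201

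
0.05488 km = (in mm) 5.488e+04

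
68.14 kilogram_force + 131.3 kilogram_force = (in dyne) 1.956e+08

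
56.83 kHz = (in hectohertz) 568.3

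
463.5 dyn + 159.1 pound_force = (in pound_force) 159.1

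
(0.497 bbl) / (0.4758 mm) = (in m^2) 166.1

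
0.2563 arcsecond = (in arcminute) 0.004272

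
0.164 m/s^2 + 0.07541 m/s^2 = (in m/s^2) 0.2394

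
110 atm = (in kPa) 1.115e+04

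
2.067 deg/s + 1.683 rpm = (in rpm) 2.028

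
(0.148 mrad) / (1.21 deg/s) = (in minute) 0.0001168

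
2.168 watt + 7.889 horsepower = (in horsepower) 7.892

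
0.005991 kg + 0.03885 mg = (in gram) 5.991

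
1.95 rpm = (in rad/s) 0.2042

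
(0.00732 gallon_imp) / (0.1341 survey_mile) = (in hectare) 1.542e-11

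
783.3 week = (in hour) 1.316e+05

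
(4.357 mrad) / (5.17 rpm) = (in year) 2.552e-10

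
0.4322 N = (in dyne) 4.322e+04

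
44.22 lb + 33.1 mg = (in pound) 44.22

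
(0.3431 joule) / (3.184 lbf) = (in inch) 0.9537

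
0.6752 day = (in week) 0.09646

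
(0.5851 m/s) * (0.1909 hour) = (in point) 1.14e+06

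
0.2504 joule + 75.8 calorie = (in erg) 3.174e+09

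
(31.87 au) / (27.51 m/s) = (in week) 2.866e+05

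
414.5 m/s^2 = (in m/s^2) 414.5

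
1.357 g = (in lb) 0.002992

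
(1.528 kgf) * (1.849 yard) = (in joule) 25.33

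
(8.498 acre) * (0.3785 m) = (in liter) 1.302e+07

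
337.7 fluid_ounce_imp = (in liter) 9.595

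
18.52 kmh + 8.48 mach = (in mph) 6471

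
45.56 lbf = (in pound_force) 45.56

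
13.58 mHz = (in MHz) 1.358e-08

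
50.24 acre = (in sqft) 2.188e+06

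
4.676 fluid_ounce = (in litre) 0.1383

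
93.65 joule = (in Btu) 0.08876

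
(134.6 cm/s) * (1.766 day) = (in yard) 2.246e+05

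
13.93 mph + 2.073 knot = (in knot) 14.18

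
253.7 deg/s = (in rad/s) 4.428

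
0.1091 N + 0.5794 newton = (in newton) 0.6885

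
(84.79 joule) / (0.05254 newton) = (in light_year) 1.706e-13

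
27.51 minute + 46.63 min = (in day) 0.05149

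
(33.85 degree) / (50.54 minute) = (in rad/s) 0.0001948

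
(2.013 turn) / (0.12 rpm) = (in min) 16.78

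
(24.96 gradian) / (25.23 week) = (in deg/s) 1.472e-06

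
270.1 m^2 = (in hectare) 0.02701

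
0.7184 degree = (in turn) 0.001996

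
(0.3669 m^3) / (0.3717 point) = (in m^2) 2798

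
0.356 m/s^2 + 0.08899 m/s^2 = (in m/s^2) 0.445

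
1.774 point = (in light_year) 6.615e-20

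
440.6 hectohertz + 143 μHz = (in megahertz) 0.04406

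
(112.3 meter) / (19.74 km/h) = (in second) 20.48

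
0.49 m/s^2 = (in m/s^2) 0.49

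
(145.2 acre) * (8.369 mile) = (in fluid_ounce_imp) 2.785e+14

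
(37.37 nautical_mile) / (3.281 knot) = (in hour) 11.39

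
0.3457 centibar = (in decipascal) 3457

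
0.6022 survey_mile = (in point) 2.747e+06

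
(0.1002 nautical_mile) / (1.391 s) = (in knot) 259.3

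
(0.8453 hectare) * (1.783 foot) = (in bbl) 2.889e+04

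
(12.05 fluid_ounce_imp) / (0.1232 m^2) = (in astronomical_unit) 1.858e-14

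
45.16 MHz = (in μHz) 4.516e+13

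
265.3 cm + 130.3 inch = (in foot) 19.56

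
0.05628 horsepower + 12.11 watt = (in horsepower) 0.07252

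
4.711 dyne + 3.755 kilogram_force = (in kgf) 3.755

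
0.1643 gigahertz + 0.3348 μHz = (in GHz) 0.1643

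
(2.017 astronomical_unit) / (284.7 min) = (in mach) 5.188e+04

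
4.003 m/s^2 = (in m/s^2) 4.003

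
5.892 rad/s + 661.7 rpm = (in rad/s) 75.19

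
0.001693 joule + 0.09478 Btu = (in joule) 100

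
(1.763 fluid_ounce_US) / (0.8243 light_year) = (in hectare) 6.686e-25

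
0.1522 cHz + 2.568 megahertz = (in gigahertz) 0.002568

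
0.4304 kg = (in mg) 4.304e+05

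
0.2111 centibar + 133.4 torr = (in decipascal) 1.8e+05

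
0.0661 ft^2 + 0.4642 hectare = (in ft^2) 4.997e+04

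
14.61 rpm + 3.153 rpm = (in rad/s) 1.86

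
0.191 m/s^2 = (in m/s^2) 0.191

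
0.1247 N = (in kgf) 0.01272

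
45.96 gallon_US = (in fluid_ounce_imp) 6123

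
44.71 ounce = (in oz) 44.71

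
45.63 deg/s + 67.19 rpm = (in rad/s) 7.833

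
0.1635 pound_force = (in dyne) 7.273e+04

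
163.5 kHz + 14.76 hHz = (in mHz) 1.65e+08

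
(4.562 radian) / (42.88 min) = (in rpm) 0.01693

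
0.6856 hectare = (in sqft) 7.38e+04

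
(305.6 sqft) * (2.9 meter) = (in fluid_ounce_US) 2.784e+06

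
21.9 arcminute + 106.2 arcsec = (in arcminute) 23.67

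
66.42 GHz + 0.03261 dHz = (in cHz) 6.642e+12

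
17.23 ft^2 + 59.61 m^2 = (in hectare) 0.006121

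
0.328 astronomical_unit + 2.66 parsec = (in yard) 8.976e+16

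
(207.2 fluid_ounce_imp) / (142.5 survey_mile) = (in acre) 6.343e-12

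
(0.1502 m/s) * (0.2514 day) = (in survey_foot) 1.07e+04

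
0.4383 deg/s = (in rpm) 0.07305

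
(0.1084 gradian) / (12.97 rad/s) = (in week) 2.171e-10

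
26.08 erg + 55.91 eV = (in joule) 2.608e-06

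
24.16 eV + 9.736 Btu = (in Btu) 9.736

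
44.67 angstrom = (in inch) 1.759e-07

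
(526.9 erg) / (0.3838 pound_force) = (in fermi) 3.086e+10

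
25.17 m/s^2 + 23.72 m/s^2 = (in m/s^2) 48.89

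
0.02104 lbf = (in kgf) 0.009544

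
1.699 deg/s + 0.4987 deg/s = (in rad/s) 0.03836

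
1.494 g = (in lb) 0.003294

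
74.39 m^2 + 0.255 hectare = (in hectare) 0.2624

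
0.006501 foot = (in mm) 1.982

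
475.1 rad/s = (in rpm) 4537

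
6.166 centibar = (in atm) 0.06085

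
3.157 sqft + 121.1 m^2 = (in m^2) 121.4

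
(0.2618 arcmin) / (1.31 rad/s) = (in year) 1.843e-12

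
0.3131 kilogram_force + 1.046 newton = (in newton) 4.116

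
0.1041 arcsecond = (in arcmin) 0.001735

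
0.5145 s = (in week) 8.507e-07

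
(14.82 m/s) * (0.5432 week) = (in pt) 1.38e+10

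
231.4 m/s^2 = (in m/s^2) 231.4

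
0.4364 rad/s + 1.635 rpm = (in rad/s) 0.6076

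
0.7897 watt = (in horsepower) 0.001059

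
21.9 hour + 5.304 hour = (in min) 1632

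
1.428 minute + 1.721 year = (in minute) 9.046e+05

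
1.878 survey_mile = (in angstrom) 3.022e+13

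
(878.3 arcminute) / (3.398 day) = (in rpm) 8.31e-06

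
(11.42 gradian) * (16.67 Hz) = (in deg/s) 171.3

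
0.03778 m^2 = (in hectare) 3.778e-06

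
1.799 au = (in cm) 2.691e+13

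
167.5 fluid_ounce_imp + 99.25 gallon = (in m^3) 0.3805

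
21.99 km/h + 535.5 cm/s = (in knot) 22.28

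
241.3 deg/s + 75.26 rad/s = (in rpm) 758.9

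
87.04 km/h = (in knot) 47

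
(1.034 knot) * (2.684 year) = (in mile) 2.798e+04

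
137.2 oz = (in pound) 8.575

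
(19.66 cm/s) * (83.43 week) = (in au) 6.631e-05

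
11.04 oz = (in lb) 0.69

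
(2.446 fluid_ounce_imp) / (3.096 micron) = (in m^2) 22.45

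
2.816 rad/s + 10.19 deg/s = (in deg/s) 171.5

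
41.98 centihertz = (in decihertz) 4.198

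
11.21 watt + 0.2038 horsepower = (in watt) 163.2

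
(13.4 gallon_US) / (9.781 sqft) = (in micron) 5.582e+04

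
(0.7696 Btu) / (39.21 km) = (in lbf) 0.004655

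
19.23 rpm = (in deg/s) 115.4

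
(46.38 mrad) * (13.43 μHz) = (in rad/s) 6.229e-07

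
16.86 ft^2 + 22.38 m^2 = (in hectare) 0.002395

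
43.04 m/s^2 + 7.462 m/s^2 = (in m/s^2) 50.5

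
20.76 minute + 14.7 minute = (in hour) 0.591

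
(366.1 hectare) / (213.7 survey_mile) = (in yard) 11.64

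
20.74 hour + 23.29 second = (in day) 0.8644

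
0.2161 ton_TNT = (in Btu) 8.57e+05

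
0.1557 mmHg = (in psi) 0.003011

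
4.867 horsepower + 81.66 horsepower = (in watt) 6.452e+04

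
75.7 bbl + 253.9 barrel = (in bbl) 329.6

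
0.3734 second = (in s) 0.3734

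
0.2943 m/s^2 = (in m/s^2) 0.2943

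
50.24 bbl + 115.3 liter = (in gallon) 2141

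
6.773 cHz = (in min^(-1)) 4.064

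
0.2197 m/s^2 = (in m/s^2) 0.2197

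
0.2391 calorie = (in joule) 1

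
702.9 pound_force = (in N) 3127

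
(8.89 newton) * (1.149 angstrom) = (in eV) 6.375e+09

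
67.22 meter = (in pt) 1.905e+05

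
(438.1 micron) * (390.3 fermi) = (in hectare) 1.71e-20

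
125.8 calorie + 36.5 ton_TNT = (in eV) 9.532e+29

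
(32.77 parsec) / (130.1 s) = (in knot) 1.511e+16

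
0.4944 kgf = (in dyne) 4.848e+05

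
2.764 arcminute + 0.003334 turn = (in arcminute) 74.78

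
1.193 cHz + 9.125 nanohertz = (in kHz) 1.193e-05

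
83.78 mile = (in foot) 4.424e+05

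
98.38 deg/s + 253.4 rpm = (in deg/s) 1619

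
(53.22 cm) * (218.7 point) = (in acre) 1.015e-05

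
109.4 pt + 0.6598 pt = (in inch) 1.529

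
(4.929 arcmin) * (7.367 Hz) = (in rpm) 0.1009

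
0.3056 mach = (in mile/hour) 232.8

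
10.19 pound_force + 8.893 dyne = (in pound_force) 10.19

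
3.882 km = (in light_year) 4.103e-13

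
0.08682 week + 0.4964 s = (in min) 875.2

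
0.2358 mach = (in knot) 156.1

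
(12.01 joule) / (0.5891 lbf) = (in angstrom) 4.583e+10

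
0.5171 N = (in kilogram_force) 0.05273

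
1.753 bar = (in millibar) 1753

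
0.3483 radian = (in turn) 0.05543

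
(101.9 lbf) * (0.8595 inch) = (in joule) 9.896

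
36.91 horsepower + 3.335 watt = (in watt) 2.753e+04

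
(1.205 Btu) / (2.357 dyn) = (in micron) 5.394e+13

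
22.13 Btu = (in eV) 1.457e+23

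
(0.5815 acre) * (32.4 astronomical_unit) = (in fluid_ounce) 3.857e+20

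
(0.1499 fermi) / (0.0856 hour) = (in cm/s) 4.864e-17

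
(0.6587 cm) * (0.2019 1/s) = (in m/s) 0.00133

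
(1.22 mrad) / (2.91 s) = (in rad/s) 0.0004192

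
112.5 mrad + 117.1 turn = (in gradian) 4.685e+04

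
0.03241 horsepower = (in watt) 24.17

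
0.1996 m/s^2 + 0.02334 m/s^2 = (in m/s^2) 0.2229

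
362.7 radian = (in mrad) 3.627e+05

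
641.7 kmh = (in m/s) 178.3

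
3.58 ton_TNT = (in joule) 1.498e+10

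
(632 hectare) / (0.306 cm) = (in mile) 1.283e+06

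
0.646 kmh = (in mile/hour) 0.4014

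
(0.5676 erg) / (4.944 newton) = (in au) 7.674e-20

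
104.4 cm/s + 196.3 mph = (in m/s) 88.8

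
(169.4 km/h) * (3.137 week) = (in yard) 9.763e+07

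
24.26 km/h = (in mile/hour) 15.07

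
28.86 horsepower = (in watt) 2.152e+04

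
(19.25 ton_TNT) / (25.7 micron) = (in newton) 3.134e+15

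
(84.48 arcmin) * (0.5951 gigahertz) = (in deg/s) 8.379e+08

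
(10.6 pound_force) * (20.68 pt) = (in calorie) 0.08222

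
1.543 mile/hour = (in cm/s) 68.98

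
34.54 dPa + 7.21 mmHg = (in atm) 0.009521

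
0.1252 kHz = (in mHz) 1.252e+05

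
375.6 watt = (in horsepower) 0.5037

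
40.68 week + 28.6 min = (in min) 4.101e+05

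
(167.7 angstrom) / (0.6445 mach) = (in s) 7.642e-11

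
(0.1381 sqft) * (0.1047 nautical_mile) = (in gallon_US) 657.2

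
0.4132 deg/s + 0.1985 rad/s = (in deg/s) 11.79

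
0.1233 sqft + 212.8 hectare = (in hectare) 212.8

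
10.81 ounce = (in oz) 10.81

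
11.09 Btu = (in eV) 7.303e+22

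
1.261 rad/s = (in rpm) 12.04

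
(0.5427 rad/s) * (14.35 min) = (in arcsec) 9.638e+07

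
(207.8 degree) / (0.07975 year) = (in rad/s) 1.442e-06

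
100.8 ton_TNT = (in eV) 2.632e+30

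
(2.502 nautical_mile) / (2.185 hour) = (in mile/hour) 1.318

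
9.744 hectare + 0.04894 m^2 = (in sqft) 1.049e+06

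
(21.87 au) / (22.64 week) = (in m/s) 2.389e+05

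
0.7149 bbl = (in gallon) 30.03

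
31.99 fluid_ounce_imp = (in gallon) 0.2401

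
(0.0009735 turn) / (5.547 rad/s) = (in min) 1.838e-05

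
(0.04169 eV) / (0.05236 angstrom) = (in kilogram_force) 1.301e-10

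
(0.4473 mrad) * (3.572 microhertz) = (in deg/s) 9.154e-08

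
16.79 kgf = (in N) 164.7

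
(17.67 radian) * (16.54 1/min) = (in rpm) 46.51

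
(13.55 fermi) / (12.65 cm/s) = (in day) 1.24e-18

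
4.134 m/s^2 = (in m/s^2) 4.134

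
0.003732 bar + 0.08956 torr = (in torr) 2.889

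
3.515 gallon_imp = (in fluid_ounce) 540.3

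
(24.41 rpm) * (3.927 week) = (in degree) 3.478e+08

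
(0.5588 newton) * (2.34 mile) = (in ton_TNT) 5.03e-07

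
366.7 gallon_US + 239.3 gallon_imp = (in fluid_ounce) 8.372e+04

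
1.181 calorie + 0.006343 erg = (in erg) 4.941e+07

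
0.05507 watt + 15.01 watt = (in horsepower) 0.0202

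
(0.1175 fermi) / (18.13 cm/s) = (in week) 1.072e-21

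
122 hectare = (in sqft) 1.313e+07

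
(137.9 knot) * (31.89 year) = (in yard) 7.802e+10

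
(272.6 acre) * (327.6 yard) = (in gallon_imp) 7.269e+10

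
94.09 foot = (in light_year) 3.031e-15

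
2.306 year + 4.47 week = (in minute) 1.257e+06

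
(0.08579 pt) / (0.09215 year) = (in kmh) 3.749e-11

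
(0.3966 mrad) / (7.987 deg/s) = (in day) 3.293e-08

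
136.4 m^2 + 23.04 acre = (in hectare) 9.338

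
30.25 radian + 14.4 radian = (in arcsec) 9.21e+06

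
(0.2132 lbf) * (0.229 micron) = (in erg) 2.172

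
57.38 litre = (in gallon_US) 15.16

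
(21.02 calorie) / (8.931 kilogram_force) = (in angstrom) 1.004e+10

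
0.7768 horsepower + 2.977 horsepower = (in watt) 2799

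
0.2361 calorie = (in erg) 9.878e+06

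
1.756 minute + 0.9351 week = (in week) 0.9353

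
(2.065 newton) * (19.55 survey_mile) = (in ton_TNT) 1.553e-05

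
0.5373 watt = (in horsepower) 0.0007205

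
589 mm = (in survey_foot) 1.932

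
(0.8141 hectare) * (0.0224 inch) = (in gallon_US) 1224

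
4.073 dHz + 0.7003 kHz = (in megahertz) 0.0007007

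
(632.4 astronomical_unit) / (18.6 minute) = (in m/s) 8.477e+10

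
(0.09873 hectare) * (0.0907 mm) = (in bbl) 0.5632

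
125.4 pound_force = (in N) 557.8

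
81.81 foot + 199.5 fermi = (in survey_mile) 0.01549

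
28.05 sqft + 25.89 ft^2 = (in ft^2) 53.94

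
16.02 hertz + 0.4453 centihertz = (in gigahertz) 1.602e-08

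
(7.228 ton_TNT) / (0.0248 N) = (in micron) 1.219e+18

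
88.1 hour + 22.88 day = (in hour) 637.2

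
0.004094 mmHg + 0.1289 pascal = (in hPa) 0.006747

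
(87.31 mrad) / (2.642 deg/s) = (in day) 2.191e-05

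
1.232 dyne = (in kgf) 1.256e-06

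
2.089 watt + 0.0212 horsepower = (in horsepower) 0.024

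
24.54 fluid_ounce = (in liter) 0.7257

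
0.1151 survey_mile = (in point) 5.251e+05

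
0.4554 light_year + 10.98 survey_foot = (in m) 4.308e+15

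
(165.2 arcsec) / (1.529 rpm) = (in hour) 1.389e-06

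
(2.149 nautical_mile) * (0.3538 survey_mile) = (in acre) 560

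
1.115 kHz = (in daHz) 111.5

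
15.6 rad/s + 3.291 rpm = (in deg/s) 913.6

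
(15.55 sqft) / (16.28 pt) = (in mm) 2.515e+05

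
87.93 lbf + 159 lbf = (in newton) 1098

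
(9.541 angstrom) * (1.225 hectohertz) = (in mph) 2.614e-07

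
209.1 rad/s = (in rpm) 1997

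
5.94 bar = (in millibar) 5940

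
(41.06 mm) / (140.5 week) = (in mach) 1.419e-12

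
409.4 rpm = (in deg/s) 2456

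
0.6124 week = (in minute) 6173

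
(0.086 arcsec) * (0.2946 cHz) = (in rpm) 1.173e-08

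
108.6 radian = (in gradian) 6914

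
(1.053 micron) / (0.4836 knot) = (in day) 4.899e-11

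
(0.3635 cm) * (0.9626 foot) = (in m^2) 0.001067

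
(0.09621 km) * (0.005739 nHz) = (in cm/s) 5.521e-08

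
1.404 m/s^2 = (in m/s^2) 1.404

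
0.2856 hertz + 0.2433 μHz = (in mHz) 285.6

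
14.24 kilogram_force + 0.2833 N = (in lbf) 31.46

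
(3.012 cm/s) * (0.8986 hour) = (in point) 2.762e+05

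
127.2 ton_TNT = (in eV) 3.322e+30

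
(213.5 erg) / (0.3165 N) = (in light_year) 7.13e-21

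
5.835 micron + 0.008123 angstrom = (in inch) 0.0002297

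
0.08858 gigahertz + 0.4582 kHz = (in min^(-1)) 5.315e+09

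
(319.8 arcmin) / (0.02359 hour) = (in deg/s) 0.06276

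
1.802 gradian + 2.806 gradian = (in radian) 0.07238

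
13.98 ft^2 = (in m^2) 1.299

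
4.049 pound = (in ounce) 64.78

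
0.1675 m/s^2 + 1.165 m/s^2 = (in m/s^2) 1.333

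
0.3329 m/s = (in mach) 0.0009777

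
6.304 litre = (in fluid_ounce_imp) 221.9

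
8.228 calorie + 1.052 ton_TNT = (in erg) 4.402e+16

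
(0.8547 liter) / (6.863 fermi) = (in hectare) 1.245e+07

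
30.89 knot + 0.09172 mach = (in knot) 91.6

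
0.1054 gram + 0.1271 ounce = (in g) 3.709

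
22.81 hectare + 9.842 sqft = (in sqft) 2.455e+06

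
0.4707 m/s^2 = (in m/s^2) 0.4707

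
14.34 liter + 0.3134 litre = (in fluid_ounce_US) 495.5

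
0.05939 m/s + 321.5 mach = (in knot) 2.128e+05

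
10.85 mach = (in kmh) 1.33e+04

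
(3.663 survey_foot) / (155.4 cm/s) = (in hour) 0.0001996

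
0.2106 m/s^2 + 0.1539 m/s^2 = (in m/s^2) 0.3645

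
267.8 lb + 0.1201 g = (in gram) 1.215e+05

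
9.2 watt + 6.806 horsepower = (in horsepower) 6.818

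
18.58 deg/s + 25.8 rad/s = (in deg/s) 1497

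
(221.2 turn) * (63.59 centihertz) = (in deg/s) 5.064e+04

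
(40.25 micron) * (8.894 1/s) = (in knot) 0.0006959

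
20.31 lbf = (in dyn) 9.034e+06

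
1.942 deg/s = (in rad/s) 0.03389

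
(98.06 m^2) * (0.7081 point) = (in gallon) 6.471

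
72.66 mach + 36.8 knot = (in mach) 72.72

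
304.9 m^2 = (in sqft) 3282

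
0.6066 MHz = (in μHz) 6.066e+11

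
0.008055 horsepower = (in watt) 6.007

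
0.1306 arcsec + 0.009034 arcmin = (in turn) 5.19e-07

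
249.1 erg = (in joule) 2.491e-05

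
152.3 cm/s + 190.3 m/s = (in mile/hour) 429.1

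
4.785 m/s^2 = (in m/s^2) 4.785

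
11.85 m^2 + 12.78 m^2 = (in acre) 0.006086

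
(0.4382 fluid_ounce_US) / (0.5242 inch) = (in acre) 2.405e-07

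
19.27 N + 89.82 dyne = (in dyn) 1.927e+06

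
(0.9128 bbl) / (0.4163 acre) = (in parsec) 2.792e-21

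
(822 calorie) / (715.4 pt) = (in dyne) 1.363e+09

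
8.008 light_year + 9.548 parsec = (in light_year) 39.15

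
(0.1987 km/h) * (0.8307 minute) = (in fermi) 2.751e+15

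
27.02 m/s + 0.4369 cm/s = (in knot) 52.53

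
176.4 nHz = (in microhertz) 0.1764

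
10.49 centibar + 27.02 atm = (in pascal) 2.748e+06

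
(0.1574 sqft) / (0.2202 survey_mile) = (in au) 2.758e-16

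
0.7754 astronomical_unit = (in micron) 1.16e+17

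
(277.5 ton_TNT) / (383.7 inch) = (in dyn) 1.191e+16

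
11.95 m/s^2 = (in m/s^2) 11.95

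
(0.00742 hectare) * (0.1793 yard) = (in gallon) 3214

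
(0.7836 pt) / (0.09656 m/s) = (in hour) 7.952e-07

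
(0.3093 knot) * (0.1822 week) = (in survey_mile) 10.9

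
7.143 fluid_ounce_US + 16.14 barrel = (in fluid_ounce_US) 8.678e+04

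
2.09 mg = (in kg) 2.09e-06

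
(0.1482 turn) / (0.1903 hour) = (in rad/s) 0.001359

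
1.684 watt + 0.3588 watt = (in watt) 2.043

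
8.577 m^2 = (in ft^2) 92.32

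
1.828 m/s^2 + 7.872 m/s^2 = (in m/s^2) 9.7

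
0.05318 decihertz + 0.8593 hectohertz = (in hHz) 0.8594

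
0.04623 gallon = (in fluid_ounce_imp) 6.159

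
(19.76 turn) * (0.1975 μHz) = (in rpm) 0.0002342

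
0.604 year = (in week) 31.49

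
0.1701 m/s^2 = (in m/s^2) 0.1701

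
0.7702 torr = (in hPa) 1.027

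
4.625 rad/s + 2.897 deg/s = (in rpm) 44.65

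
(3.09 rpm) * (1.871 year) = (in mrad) 1.909e+10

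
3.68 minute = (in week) 0.0003651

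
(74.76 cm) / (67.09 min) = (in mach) 5.454e-07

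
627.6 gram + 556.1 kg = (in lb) 1227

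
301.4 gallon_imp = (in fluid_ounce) 4.633e+04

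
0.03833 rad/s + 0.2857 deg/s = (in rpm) 0.4136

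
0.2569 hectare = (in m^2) 2569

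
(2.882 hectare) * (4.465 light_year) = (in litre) 1.217e+24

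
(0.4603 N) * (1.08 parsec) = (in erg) 1.534e+23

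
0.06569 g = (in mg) 65.69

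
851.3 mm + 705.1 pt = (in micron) 1.1e+06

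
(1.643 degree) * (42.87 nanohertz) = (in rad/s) 1.229e-09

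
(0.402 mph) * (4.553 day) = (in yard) 7.731e+04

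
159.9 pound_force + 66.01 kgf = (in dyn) 1.359e+08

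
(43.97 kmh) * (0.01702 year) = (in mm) 6.556e+09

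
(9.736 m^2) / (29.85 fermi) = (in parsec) 0.01057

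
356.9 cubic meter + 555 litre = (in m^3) 357.5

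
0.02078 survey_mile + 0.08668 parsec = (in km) 2.675e+12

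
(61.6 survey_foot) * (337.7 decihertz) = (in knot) 1233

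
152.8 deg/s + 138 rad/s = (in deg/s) 8060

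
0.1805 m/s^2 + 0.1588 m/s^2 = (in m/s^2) 0.3393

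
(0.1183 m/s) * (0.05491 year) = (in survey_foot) 6.721e+05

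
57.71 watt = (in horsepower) 0.07739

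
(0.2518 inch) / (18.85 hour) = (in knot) 1.832e-07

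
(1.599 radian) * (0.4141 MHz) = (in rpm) 6.323e+06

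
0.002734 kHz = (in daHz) 0.2734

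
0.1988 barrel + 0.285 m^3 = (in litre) 316.6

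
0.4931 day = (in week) 0.07044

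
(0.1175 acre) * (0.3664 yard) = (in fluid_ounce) 5.387e+06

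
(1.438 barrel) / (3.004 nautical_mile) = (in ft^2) 0.0004423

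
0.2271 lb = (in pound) 0.2271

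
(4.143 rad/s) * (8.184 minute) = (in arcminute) 6.994e+06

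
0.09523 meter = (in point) 269.9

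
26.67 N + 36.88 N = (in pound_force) 14.29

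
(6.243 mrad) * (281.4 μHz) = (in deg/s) 0.0001007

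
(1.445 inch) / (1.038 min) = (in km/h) 0.002122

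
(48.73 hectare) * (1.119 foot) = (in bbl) 1.045e+06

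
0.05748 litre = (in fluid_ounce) 1.944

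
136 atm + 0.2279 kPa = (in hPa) 1.378e+05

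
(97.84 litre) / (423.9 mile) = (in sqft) 1.544e-06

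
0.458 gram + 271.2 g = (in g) 271.7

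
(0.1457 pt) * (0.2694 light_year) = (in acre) 3.237e+07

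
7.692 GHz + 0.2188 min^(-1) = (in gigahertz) 7.692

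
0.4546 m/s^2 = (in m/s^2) 0.4546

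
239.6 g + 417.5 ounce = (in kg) 12.08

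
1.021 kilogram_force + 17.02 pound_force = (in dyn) 8.572e+06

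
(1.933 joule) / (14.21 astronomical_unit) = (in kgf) 9.272e-14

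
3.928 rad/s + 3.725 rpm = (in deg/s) 247.4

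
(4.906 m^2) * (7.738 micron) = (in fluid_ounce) 1.284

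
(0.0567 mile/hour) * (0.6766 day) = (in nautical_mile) 0.8001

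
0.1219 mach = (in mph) 92.85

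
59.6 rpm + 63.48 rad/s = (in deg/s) 3995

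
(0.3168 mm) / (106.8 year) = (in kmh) 3.386e-13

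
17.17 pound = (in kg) 7.788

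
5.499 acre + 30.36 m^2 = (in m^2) 2.228e+04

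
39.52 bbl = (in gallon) 1660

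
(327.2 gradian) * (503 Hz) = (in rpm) 2.469e+04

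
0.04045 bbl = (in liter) 6.431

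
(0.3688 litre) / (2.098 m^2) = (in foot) 0.0005767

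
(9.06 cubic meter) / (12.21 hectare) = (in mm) 0.0742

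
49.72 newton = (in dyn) 4.972e+06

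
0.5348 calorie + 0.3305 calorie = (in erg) 3.62e+07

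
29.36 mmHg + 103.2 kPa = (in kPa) 107.1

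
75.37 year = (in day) 2.751e+04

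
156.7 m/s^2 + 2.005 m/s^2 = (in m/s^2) 158.7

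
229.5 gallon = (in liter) 868.8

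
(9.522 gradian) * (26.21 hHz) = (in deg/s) 2.246e+04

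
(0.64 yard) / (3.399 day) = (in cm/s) 0.0001993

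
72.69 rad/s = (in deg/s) 4165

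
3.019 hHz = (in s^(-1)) 301.9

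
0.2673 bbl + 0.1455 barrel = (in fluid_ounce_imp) 2310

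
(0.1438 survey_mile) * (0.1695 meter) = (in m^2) 39.23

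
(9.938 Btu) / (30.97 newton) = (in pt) 9.597e+05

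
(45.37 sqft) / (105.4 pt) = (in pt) 3.213e+05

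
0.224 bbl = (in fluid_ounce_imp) 1253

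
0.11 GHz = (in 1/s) 1.1e+08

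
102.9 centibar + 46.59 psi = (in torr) 3181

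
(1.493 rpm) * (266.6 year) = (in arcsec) 2.711e+14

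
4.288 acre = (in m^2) 1.735e+04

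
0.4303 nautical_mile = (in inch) 3.137e+04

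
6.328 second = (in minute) 0.1055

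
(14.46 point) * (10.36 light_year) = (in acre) 1.235e+11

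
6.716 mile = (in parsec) 3.503e-13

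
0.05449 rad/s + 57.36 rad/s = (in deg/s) 3290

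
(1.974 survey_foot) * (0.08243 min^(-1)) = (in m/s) 0.0008266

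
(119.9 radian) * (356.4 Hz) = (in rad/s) 4.273e+04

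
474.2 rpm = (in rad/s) 49.66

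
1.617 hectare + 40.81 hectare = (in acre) 104.8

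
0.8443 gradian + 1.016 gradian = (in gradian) 1.86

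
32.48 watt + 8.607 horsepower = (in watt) 6451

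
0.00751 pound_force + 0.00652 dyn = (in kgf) 0.003406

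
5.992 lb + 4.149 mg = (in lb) 5.992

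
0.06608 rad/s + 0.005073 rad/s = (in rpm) 0.6795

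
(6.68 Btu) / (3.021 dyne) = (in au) 0.001559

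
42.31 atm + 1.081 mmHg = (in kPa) 4287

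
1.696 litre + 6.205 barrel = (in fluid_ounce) 3.342e+04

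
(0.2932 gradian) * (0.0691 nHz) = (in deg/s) 1.823e-11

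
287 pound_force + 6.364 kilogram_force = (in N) 1339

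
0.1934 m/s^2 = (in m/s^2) 0.1934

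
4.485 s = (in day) 5.191e-05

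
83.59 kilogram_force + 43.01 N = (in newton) 862.7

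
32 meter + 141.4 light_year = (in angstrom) 1.338e+28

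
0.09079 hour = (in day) 0.003783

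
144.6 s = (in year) 4.585e-06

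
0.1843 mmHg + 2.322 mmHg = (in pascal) 334.1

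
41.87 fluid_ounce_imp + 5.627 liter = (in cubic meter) 0.006817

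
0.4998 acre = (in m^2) 2023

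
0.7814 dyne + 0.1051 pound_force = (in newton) 0.4675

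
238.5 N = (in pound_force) 53.62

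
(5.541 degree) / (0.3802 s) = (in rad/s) 0.2544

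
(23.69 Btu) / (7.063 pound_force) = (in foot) 2610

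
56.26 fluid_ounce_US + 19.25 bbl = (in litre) 3062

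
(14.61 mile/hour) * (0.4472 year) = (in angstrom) 9.211e+17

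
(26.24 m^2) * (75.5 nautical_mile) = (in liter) 3.669e+09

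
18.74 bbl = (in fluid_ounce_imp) 1.049e+05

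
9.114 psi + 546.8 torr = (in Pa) 1.357e+05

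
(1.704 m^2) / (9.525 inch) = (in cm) 704.3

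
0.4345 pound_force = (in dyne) 1.933e+05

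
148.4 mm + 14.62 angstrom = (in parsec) 4.809e-18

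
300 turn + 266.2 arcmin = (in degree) 1.08e+05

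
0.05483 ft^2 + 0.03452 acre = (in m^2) 139.7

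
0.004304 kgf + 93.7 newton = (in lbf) 21.07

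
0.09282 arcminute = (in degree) 0.001547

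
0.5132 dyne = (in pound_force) 1.154e-06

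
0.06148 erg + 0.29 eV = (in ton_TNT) 1.469e-18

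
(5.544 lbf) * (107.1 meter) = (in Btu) 2.503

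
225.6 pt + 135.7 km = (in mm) 1.357e+08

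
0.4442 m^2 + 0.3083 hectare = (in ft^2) 3.319e+04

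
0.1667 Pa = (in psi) 2.418e-05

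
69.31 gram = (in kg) 0.06931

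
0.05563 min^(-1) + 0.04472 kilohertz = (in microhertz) 4.472e+07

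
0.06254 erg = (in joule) 6.254e-09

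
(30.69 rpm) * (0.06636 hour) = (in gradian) 4.888e+04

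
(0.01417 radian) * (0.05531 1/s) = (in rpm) 0.007484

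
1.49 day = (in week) 0.2129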